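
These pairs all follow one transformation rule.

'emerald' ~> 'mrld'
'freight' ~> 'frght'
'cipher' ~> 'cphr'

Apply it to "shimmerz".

shmmrz

The rule is to remove every vowel.
For "shimmerz" the result is "shmmrz".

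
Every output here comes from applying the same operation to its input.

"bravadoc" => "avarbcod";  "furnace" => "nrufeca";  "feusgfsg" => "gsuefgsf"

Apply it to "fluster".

The pattern: move the last 3 characters to the front (rotate right by 3), then reverse the string.
For "fluster" the result is "sulfret".

sulfret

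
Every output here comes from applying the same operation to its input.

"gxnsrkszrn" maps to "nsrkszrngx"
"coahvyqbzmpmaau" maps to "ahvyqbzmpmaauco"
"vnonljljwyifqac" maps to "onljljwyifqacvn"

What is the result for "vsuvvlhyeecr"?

The rule is to move the first 2 characters to the end (rotate left by 2).
So "vsuvvlhyeecr" becomes "uvvlhyeecrvs".

uvvlhyeecrvs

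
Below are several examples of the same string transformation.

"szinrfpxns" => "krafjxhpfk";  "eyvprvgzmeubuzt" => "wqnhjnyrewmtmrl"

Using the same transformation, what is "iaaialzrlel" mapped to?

The transformation: shift every letter 8 places backward in the alphabet (wrapping around).
"iaaialzrlel" → "assasdrjdwd".

assasdrjdwd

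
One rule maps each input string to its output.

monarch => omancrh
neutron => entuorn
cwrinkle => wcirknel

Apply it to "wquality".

Rule — swap each adjacent pair of characters (1↔2, 3↔4, ...).
For "wquality" the result is "qwauilyt".

qwauilyt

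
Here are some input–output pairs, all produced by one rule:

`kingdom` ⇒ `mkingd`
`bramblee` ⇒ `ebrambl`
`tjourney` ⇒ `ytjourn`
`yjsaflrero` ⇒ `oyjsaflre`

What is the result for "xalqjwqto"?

Rule — move the last 2 characters to the front (rotate right by 2), then delete the first character.
Applying both steps to "xalqjwqto": "toxalqjwq", then "oxalqjwq".

oxalqjwq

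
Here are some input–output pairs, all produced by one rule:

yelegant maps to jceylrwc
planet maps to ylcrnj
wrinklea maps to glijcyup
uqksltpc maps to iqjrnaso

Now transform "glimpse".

Looking at the pairs, the operation is to shift every letter 2 places backward in the alphabet (wrapping around), then move the first 2 characters to the end (rotate left by 2).
Starting from "glimpse": after the first operation, "ejgknqc"; after the second, "gknqcej".

gknqcej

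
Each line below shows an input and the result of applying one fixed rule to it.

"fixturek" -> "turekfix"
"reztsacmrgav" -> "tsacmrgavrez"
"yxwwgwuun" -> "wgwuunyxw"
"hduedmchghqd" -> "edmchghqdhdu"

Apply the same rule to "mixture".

In each case the input is transformed by: move the first 3 characters to the end (rotate left by 3).
Doing the same to "mixture": "turemix".

turemix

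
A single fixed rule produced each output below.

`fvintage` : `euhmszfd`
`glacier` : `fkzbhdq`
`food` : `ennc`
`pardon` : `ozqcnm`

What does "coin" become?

bnhm

Each output is the input with this applied: shift every letter 1 place backward in the alphabet (wrapping around).
So "coin" becomes "bnhm".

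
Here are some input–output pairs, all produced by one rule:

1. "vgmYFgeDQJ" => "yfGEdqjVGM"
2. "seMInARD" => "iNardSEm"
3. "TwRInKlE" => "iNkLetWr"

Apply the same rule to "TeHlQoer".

LqOERtEh

The pattern: flip the case of every letter, then move the first 3 characters to the end (rotate left by 3).
Starting from "TeHlQoer": after the first operation, "tEhLqOER"; after the second, "LqOERtEh".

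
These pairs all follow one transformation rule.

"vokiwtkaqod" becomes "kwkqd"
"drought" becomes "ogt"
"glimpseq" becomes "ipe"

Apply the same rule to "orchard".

The pattern: delete the first character, then keep every other character starting from the second (positions 2nd, 4th, 6th, ...).
Applying that to "orchard" gives "cad".

cad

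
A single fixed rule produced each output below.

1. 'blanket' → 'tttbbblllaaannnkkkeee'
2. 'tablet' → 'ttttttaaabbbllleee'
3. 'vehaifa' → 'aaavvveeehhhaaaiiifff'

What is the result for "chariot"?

The transformation: repeat every character 3 times, then move the last 3 characters to the front (rotate right by 3).
Doing the same to "chariot": "tttccchhhaaarrriiiooo".

tttccchhhaaarrriiiooo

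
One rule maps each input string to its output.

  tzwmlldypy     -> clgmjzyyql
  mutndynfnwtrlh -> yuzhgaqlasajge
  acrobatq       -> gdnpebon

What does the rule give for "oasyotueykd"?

Each output is the input with this applied: move the last 2 characters to the front (rotate right by 2), then shift every letter 13 places forward in the alphabet (wrapping around) — i.e. ROT13.
On "oasyotueykd": the first step gives "kdoasyotuey", and the second then gives "xqbnflbghrl".

xqbnflbghrl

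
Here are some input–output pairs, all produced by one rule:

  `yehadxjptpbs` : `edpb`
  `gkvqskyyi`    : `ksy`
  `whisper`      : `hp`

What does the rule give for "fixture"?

What's happening: keep one character in every 3, starting at position 2 (positions 2nd, 5th, 8th, ...).
For "fixture" the result is "iu".

iu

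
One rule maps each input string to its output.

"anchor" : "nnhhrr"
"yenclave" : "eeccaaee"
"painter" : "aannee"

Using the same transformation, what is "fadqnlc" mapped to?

aaqqll

Rule — keep every other character starting from the second (positions 2nd, 4th, 6th, ...), then double every character.
Applying both steps to "fadqnlc": "aql", then "aaqqll".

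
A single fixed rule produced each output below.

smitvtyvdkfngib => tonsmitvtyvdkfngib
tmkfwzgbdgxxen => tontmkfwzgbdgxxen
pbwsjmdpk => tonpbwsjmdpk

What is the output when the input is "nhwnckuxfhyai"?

tonnhwnckuxfhyai

The pattern: prepend "ton".
On "nhwnckuxfhyai" that produces "tonnhwnckuxfhyai".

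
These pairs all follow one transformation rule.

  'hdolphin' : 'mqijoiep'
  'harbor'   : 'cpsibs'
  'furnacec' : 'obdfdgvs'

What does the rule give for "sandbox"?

The pattern: move the first 3 characters to the end (rotate left by 3), then shift every letter 1 place forward in the alphabet (wrapping around).
"sandbox" → "dboxsan" → "ecpytbo".

ecpytbo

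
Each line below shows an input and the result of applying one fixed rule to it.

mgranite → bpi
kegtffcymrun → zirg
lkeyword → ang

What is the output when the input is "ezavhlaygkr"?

The transformation: keep one character in every 3, starting at position 1 (positions 1st, 4th, 7th, ...), then shift every letter 11 places backward in the alphabet (wrapping around).
On "ezavhlaygkr": the first step gives "evak", and the second then gives "tkpz".

tkpz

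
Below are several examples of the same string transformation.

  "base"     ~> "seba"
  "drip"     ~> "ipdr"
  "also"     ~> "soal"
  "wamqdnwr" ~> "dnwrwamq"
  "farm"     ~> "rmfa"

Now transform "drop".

The pattern: swap the front and back halves of the string.
Applying that to "drop" gives "opdr".

opdr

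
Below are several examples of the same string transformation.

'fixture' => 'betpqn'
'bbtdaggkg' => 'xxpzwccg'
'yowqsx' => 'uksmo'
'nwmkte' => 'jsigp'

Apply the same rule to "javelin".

The transformation: shift every letter 4 places backward in the alphabet (wrapping around), then delete the last character.
So "javelin" becomes "fwrahe".

fwrahe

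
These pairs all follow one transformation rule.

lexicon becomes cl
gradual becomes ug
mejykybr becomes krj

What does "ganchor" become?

hg

What's happening: move the first 3 characters to the end (rotate left by 3), then keep one character in every 3, starting at position 2 (positions 2nd, 5th, 8th, ...).
Working it through for "ganchor": intermediate "chorgan", final "hg".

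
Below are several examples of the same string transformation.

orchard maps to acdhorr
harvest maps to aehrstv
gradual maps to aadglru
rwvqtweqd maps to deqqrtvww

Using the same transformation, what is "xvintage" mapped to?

aegintvx

In each case the input is transformed by: sort the characters into alphabetical order.
On "xvintage" that produces "aegintvx".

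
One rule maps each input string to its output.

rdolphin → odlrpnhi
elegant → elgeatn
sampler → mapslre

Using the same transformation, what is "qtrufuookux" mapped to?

The transformation: move the first 2 characters to the end (rotate left by 2), then take characters alternately from the front and the back (1st, last, 2nd, 2nd-last, ...).
Working it through for "qtrufuookux": intermediate "rufuookuxqt", final "rtuqfxuuoko".

rtuqfxuuoko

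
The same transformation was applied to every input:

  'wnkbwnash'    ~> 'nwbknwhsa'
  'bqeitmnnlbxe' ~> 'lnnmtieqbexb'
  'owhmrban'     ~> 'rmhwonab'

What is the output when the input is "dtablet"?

batdtel

Rule — reverse the string, then move the first 3 characters to the end (rotate left by 3).
So "dtablet" becomes "batdtel".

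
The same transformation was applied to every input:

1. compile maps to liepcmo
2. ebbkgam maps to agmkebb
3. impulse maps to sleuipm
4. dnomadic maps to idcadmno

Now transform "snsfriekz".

What's happening: move the last 2 characters to the front (rotate right by 2), then take characters alternately from the front and the back (1st, last, 2nd, 2nd-last, ...).
Starting from "snsfriekz": after the first operation, "kzsnsfrie"; after the second, "kezisrnfs".
(Check on "ebbkgam": → "amebbkg" → "agmkebb" ✓)

kezisrnfs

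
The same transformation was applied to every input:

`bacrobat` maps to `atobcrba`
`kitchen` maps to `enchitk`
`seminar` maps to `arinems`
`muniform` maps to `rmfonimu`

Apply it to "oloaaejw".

What's happening: reverse the string, then swap each adjacent pair of characters (1↔2, 3↔4, ...).
For "oloaaejw", step one produces "wjeaaolo"; step two turns that into "jwaeoaol".

jwaeoaol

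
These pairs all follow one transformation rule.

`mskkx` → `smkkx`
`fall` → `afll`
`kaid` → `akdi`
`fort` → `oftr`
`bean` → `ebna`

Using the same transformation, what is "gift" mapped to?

igtf

The transformation: swap each adjacent pair of characters (1↔2, 3↔4, ...).
"gift" → "igtf".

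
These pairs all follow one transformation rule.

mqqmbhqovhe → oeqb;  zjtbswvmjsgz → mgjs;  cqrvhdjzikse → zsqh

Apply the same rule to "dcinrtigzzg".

The pattern: keep one character in every 3, starting at position 2 (positions 2nd, 5th, 8th, ...), then move the last 2 characters to the front (rotate right by 2).
Applying both steps to "dcinrtigzzg": "crgg", then "ggcr".

ggcr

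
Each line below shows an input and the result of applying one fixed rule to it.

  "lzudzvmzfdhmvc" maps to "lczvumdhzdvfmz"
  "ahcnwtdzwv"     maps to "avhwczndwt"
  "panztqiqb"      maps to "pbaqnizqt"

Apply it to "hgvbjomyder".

hrgevdbyjmo

Each output is the input with this applied: take characters alternately from the front and the back (1st, last, 2nd, 2nd-last, ...).
Doing the same to "hgvbjomyder": "hrgevdbyjmo".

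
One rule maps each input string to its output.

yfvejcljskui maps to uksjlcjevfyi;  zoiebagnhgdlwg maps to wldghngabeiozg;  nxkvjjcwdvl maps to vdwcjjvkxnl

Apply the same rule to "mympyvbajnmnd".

nmnjabvypmymd

The transformation: reverse the string, then move the first character to the end.
Working it through for "mympyvbajnmnd": intermediate "dnmnjabvypmym", final "nmnjabvypmymd".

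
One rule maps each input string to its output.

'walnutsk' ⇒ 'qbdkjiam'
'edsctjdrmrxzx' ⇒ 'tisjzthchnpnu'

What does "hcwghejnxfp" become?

smwxuzdnvfx

Rule — shift every letter 10 places backward in the alphabet (wrapping around), then move the first character to the end.
On "hcwghejnxfp": the first step gives "xsmwxuzdnvf", and the second then gives "smwxuzdnvfx".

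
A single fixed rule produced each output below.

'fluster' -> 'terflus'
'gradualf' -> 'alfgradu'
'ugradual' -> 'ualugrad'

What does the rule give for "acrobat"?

batacro

The transformation: move the last 3 characters to the front (rotate right by 3).
On "acrobat" that produces "batacro".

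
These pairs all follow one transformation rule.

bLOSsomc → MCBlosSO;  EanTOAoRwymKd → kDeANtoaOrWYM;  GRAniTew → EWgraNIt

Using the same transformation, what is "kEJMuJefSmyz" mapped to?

YZKejmUjEFsM

The pattern: move the last 2 characters to the front (rotate right by 2), then flip the case of every letter.
On "kEJMuJefSmyz" that produces "YZKejmUjEFsM".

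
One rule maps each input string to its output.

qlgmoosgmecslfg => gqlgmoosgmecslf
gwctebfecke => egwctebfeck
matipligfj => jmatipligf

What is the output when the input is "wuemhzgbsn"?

In each case the input is transformed by: move the last character to the front.
Applying that to "wuemhzgbsn" gives "nwuemhzgbs".

nwuemhzgbs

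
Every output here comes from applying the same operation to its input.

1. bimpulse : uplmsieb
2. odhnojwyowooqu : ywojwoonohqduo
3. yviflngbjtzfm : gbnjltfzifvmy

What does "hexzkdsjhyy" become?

Each output is the input with this applied: take characters alternately from the front and the back (1st, last, 2nd, 2nd-last, ...), then reverse the string.
On "hexzkdsjhyy": the first step gives "hyeyxhzjksd", and the second then gives "dskjzhxyeyh".
(Check on "bimpulse": → "beismlpu" → "uplmsieb" ✓)

dskjzhxyeyh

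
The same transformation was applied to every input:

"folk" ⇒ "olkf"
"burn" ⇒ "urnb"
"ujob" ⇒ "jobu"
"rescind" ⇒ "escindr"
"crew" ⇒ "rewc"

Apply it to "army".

rmya

Rule — move the first character to the end.
On "army" that produces "rmya".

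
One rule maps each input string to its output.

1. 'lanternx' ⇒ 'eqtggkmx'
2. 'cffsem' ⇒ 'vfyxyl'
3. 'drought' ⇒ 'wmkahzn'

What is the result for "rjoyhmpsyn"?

Each output is the input with this applied: shift every letter 7 places backward in the alphabet (wrapping around), then take characters alternately from the front and the back (1st, last, 2nd, 2nd-last, ...).
On "rjoyhmpsyn": the first step gives "kchrafilrg", and the second then gives "kgcrhlriaf".

kgcrhlriaf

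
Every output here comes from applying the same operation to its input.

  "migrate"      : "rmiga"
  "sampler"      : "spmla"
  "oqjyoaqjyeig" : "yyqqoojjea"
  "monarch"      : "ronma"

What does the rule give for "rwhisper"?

In each case the input is transformed by: delete the last 2 characters, then sort the characters into reverse alphabetical order.
For "rwhisper", step one produces "rwhisp"; step two turns that into "wsrpih".

wsrpih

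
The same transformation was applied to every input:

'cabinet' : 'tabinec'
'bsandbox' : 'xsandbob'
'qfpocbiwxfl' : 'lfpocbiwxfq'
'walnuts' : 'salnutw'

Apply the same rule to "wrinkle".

Rule — swap the first and last characters.
Applying that to "wrinkle" gives "erinklw".

erinklw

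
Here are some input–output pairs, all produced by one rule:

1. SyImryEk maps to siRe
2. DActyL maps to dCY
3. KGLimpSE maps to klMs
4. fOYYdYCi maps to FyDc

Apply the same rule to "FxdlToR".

Each output is the input with this applied: keep every other character starting from the first (positions 1st, 3rd, 5th, ...), then flip the case of every letter.
Applying both steps to "FxdlToR": "FdTR", then "fDtr".

fDtr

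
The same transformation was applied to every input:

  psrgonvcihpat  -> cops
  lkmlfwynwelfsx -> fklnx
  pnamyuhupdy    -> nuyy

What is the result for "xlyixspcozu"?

The rule is to keep one character in every 3, starting at position 2 (positions 2nd, 5th, 8th, ...), then sort the characters into alphabetical order.
On "xlyixspcozu" that produces "clux".

clux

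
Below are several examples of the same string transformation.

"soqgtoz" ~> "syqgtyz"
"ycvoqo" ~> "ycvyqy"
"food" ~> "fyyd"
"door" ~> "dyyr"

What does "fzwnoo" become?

What's happening: replace every "o" with "y".
"fzwnoo" → "fzwnyy".

fzwnyy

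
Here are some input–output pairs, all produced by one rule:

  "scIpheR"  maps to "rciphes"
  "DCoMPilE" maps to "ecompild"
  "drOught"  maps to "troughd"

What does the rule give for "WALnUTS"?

salnutw

What's happening: swap the first and last characters, then convert every letter to lowercase.
For "WALnUTS" the result is "salnutw".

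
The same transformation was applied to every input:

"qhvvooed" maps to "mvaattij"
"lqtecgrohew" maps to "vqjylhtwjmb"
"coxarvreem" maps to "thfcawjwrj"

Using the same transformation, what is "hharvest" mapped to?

mmwfjayx

Each output is the input with this applied: shift every letter 5 places forward in the alphabet (wrapping around), then swap each adjacent pair of characters (1↔2, 3↔4, ...).
On "hharvest": the first step gives "mmfwajxy", and the second then gives "mmwfjayx".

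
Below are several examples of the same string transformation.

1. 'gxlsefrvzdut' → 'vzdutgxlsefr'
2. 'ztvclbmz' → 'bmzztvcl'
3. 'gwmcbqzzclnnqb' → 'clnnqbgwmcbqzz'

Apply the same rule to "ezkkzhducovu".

What's happening: move the first character to the end, then swap the front and back halves of the string.
Applying both steps to "ezkkzhducovu": "zkkzhducovue", then "ucovuezkkzhd".

ucovuezkkzhd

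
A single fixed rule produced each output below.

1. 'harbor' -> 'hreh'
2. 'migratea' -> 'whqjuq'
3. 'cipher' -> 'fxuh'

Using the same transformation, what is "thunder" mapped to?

kdtuh

The rule is to shift every letter 10 places backward in the alphabet (wrapping around), then delete the first 2 characters.
Applying that to "thunder" gives "kdtuh".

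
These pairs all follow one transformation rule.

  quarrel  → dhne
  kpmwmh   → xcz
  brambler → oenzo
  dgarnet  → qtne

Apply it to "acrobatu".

The rule is to delete the last 3 characters, then shift every letter 13 places forward in the alphabet (wrapping around) — i.e. ROT13.
Starting from "acrobatu": after the first operation, "acrob"; after the second, "npebo".
(Check on "brambler": → "bramb" → "oenzo" ✓)

npebo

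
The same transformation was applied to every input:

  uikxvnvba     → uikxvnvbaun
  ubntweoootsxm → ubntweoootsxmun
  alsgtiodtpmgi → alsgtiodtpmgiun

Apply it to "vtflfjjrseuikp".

vtflfjjrseuikpun

The rule is to append "un".
On "vtflfjjrseuikp" that produces "vtflfjjrseuikpun".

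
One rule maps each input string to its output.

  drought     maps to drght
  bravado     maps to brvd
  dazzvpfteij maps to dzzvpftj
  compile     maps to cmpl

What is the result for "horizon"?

What's happening: remove every vowel.
So "horizon" becomes "hrzn".

hrzn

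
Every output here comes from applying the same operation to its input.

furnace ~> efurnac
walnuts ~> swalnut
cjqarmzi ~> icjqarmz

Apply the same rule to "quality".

Looking at the pairs, the operation is to move the last character to the front.
So "quality" becomes "yqualit".

yqualit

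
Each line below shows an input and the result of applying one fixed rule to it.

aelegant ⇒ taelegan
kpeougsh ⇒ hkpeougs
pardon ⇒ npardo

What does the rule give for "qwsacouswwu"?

uqwsacousww

The rule is to move the last character to the front.
On "qwsacouswwu" that produces "uqwsacousww".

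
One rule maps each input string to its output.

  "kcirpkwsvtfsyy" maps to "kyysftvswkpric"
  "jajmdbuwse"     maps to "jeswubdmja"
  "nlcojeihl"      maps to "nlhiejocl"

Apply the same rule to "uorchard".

udrahcro

The pattern: reverse the string, then move the last character to the front.
Applying both steps to "uorchard": "drahcrou", then "udrahcro".
(Check on "jajmdbuwse": → "eswubdmjaj" → "jeswubdmja" ✓)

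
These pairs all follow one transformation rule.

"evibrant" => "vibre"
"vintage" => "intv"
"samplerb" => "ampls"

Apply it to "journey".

The pattern: delete the last 3 characters, then move the first character to the end.
Starting from "journey": after the first operation, "jour"; after the second, "ourj".
(Check on "vintage": → "vint" → "intv" ✓)

ourj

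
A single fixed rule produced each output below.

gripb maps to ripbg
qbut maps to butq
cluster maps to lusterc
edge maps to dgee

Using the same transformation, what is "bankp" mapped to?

ankpb

The transformation: move the first character to the end.
So "bankp" becomes "ankpb".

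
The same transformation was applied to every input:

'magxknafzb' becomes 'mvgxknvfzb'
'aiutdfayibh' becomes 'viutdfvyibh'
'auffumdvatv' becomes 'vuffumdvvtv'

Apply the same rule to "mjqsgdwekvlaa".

In each case the input is transformed by: replace every "a" with "v".
For "mjqsgdwekvlaa" the result is "mjqsgdwekvlvv".

mjqsgdwekvlvv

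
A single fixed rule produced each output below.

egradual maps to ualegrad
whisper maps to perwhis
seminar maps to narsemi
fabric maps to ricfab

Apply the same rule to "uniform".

ormunif

In each case the input is transformed by: move the last 3 characters to the front (rotate right by 3).
On "uniform" that produces "ormunif".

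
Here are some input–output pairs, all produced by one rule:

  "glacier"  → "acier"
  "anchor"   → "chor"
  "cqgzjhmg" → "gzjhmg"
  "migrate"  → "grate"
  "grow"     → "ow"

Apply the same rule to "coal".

What's happening: delete the first 2 characters.
On "coal" that produces "al".

al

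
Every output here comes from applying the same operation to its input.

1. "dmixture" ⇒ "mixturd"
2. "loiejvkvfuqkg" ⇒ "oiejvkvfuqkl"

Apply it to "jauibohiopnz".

auibohiopnj

The rule is to delete the last character, then move the first character to the end.
Starting from "jauibohiopnz": after the first operation, "jauibohiopn"; after the second, "auibohiopnj".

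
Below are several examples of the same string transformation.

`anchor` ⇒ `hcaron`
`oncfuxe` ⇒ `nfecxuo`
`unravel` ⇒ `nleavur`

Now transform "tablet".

The transformation: sort the characters into reverse alphabetical order, then move the first 3 characters to the end (rotate left by 3).
Working it through for "tablet": intermediate "ttleba", final "ebattl".

ebattl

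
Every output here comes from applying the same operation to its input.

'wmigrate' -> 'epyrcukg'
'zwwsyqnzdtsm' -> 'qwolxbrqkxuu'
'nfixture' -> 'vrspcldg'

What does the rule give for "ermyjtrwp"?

whrpuncpk

In each case the input is transformed by: shift every letter 2 places backward in the alphabet (wrapping around), then move the first 3 characters to the end (rotate left by 3).
Working it through for "ermyjtrwp": intermediate "cpkwhrpun", final "whrpuncpk".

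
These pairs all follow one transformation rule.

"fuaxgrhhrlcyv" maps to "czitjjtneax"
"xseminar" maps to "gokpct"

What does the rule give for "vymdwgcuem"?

ofyiewgo

In each case the input is transformed by: shift every letter 2 places forward in the alphabet (wrapping around), then delete the first 2 characters.
For "vymdwgcuem", step one produces "xaofyiewgo"; step two turns that into "ofyiewgo".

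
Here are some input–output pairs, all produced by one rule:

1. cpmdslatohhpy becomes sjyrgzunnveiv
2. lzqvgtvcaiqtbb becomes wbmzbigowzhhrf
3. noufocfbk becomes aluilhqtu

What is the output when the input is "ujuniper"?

atovkxap

The rule is to move the first 2 characters to the end (rotate left by 2), then shift every letter 6 places forward in the alphabet (wrapping around).
"ujuniper" → "atovkxap".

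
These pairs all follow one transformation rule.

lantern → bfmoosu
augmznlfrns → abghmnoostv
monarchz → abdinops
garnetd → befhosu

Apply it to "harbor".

The pattern: shift every letter 1 place forward in the alphabet (wrapping around), then sort the characters into alphabetical order.
For "harbor", step one produces "ibscps"; step two turns that into "bcipss".

bcipss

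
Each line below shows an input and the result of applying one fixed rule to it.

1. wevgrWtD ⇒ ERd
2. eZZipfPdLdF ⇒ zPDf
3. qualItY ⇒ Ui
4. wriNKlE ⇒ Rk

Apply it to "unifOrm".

What's happening: keep one character in every 3, starting at position 2 (positions 2nd, 5th, 8th, ...), then flip the case of every letter.
On "unifOrm": the first step gives "nO", and the second then gives "No".

No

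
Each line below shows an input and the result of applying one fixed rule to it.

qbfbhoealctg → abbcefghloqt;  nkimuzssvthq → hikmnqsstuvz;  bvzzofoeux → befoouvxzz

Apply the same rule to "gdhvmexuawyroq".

What's happening: sort the characters into alphabetical order.
Applying that to "gdhvmexuawyroq" gives "adeghmoqruvwxy".

adeghmoqruvwxy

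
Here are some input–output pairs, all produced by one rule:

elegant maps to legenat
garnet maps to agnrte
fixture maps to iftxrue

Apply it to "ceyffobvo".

The pattern: swap each adjacent pair of characters (1↔2, 3↔4, ...).
So "ceyffobvo" becomes "ecfyofvbo".

ecfyofvbo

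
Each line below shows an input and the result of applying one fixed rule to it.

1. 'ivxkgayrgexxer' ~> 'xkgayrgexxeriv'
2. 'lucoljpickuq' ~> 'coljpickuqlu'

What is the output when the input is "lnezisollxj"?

Rule — move the first 2 characters to the end (rotate left by 2).
"lnezisollxj" → "ezisollxjln".

ezisollxjln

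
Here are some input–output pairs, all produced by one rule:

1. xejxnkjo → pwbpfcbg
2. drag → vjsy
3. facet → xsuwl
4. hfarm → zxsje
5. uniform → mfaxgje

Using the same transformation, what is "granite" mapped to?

The pattern: shift every letter 8 places backward in the alphabet (wrapping around).
Doing the same to "granite": "yjsfalw".

yjsfalw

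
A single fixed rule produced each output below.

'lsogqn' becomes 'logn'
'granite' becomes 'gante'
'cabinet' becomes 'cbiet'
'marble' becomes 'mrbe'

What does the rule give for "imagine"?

Rule — double every character, then keep one character in every 3, starting at position 2 (positions 2nd, 5th, 8th, ...).
Starting from "imagine": after the first operation, "iimmaaggiinnee"; after the second, "iagne".

iagne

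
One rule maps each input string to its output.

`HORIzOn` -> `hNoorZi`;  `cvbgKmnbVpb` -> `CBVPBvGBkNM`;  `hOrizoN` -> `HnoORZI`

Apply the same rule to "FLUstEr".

Each output is the input with this applied: take characters alternately from the front and the back (1st, last, 2nd, 2nd-last, ...), then flip the case of every letter.
For "FLUstEr", step one produces "FrLEUts"; step two turns that into "fRleuTS".

fRleuTS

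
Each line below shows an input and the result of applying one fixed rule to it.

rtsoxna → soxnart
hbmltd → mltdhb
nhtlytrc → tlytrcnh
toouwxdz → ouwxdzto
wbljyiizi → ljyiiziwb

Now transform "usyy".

The pattern: move the first 2 characters to the end (rotate left by 2).
So "usyy" becomes "yyus".

yyus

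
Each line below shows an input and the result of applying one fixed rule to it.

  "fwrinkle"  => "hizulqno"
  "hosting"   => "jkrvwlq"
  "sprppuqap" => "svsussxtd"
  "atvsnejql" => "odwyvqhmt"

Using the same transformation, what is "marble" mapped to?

hpdueo

Rule — shift every letter 3 places forward in the alphabet (wrapping around), then move the last character to the front.
Applying both steps to "marble": "pdueoh", then "hpdueo".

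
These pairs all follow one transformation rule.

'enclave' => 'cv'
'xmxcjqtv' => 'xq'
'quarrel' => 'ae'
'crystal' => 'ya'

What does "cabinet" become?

The rule is to keep one character in every 3, starting at position 3 (positions 3rd, 6th, 9th, ...).
On "cabinet" that produces "be".

be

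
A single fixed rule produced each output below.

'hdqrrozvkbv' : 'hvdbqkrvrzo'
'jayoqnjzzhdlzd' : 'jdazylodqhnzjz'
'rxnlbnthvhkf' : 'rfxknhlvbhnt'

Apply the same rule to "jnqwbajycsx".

The transformation: take characters alternately from the front and the back (1st, last, 2nd, 2nd-last, ...).
Applying that to "jnqwbajycsx" gives "jxnsqcwybja".

jxnsqcwybja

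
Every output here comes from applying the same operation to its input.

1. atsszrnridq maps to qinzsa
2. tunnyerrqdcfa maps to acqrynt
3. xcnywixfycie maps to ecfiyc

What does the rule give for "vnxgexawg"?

gaexv

The rule is to reverse the string, then keep every other character starting from the first (positions 1st, 3rd, 5th, ...).
On "vnxgexawg": the first step gives "gwaxegxnv", and the second then gives "gaexv".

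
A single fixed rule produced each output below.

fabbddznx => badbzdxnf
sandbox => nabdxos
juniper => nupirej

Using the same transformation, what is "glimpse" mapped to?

ilpmesg

Each output is the input with this applied: move the first character to the end, then swap each adjacent pair of characters (1↔2, 3↔4, ...).
On "glimpse": the first step gives "limpseg", and the second then gives "ilpmesg".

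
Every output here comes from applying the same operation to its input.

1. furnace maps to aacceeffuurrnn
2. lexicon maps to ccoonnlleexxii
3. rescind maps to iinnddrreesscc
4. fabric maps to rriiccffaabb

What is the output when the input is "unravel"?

vveelluunnrraa

Rule — move the last 3 characters to the front (rotate right by 3), then double every character.
For "unravel" the result is "vveelluunnrraa".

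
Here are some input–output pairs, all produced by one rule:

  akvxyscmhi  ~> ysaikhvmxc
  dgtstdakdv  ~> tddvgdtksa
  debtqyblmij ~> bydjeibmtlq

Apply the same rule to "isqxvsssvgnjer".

ssirseqjxnvgsv

What's happening: take characters alternately from the front and the back (1st, last, 2nd, 2nd-last, ...), then move the last 2 characters to the front (rotate right by 2).
On "isqxvsssvgnjer": the first step gives "irseqjxnvgsvss", and the second then gives "ssirseqjxnvgsv".
(Check on "debtqyblmij": → "djeibmtlqby" → "bydjeibmtlq" ✓)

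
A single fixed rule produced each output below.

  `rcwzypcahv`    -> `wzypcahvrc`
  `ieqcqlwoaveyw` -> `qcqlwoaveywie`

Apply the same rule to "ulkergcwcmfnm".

What's happening: move the first 2 characters to the end (rotate left by 2).
For "ulkergcwcmfnm" the result is "kergcwcmfnmul".

kergcwcmfnmul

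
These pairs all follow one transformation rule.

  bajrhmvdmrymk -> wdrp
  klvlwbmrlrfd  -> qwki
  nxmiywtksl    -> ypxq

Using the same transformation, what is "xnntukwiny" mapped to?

The rule is to shift every letter 5 places forward in the alphabet (wrapping around), then keep only the last 4 characters.
Starting from "xnntukwiny": after the first operation, "cssyzpbnsd"; after the second, "bnsd".

bnsd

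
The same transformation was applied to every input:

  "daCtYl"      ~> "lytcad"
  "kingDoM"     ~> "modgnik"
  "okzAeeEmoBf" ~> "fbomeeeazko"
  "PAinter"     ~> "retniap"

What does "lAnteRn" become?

nretnal

Rule — reverse the string, then convert every letter to lowercase.
Working it through for "lAnteRn": intermediate "nRetnAl", final "nretnal".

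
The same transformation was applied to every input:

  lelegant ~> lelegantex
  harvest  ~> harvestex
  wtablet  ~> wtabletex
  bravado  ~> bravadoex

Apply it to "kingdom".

The pattern: append "ex".
For "kingdom" the result is "kingdomex".

kingdomex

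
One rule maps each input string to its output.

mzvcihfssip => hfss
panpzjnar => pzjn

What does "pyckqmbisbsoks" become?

sbso

Rule — move the last 2 characters to the front (rotate right by 2), then keep only the last 4 characters.
Applying that to "pyckqmbisbsoks" gives "sbso".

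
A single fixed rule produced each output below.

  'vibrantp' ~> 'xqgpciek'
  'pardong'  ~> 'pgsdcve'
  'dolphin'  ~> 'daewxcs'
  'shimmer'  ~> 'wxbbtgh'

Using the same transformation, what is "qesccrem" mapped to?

thrrgtbf

Looking at the pairs, the operation is to shift every letter 11 places backward in the alphabet (wrapping around), then move the first character to the end.
"qesccrem" → "fthrrgtb" → "thrrgtbf".
(Check on "shimmer": → "hwxbbtg" → "wxbbtgh" ✓)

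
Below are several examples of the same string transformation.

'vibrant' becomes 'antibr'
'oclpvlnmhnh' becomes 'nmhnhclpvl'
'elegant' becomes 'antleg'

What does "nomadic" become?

The pattern: delete the first character, then swap the front and back halves of the string.
On "nomadic": the first step gives "omadic", and the second then gives "dicoma".

dicoma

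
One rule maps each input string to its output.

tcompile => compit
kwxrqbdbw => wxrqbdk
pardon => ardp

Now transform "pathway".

The pattern: delete the last 2 characters, then move the first character to the end.
Working it through for "pathway": intermediate "pathw", final "athwp".
(Check on "pardon": → "pard" → "ardp" ✓)

athwp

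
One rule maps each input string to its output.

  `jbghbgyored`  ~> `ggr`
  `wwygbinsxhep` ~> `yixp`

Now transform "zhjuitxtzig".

jtz

The pattern: keep one character in every 3, starting at position 3 (positions 3rd, 6th, 9th, ...).
So "zhjuitxtzig" becomes "jtz".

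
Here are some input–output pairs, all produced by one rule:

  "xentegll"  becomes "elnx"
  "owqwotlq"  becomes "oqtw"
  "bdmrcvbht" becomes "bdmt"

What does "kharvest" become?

eksv

The rule is to sort the characters into alphabetical order, then keep every other character starting from the second (positions 2nd, 4th, 6th, ...).
For "kharvest", step one produces "aehkrstv"; step two turns that into "eksv".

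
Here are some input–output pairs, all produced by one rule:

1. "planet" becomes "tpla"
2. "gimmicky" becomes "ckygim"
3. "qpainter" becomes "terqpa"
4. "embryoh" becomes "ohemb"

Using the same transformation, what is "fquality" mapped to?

ityfqu

Rule — move the first 3 characters to the end (rotate left by 3), then delete the first 2 characters.
Starting from "fquality": after the first operation, "alityfqu"; after the second, "ityfqu".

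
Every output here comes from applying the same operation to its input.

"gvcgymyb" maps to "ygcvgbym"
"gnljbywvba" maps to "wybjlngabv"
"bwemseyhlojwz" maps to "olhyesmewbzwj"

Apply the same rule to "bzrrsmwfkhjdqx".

jhkfwmsrrzbxqd

Each output is the input with this applied: move the last 3 characters to the front (rotate right by 3), then reverse the string.
On "bzrrsmwfkhjdqx": the first step gives "dqxbzrrsmwfkhj", and the second then gives "jhkfwmsrrzbxqd".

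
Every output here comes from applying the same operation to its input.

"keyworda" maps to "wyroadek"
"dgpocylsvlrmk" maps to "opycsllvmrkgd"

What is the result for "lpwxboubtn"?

xwobbuntpl

Each output is the input with this applied: swap each adjacent pair of characters (1↔2, 3↔4, ...), then move the first 2 characters to the end (rotate left by 2).
Working it through for "lpwxboubtn": intermediate "plxwobbunt", final "xwobbuntpl".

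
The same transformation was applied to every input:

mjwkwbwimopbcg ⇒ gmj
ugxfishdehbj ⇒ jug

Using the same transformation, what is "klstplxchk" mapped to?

The rule is to move the last character to the front, then keep only the first 3 characters.
Applying both steps to "klstplxchk": "kklstplxch", then "kkl".

kkl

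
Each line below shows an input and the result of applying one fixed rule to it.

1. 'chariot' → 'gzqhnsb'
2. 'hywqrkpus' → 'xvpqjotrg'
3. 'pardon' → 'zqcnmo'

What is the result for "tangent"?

zmfdmss

What's happening: shift every letter 1 place backward in the alphabet (wrapping around), then move the first character to the end.
For "tangent", step one produces "szmfdms"; step two turns that into "zmfdmss".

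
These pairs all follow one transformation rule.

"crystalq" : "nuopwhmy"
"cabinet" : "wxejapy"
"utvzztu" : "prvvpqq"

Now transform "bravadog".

Each output is the input with this applied: shift every letter 4 places backward in the alphabet (wrapping around), then move the first character to the end.
For "bravadog", step one produces "xnwrwzkc"; step two turns that into "nwrwzkcx".
(Check on "crystalq": → "ynuopwhm" → "nuopwhmy" ✓)

nwrwzkcx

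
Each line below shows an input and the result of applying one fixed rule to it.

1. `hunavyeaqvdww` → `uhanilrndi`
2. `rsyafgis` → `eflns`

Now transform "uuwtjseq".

hhjgw

The transformation: shift every letter 13 places forward in the alphabet (wrapping around) — i.e. ROT13, then delete the last 3 characters.
On "uuwtjseq": the first step gives "hhjgwfrd", and the second then gives "hhjgw".
(Check on "hunavyeaqvdww": → "uhanilrndiqjj" → "uhanilrndi" ✓)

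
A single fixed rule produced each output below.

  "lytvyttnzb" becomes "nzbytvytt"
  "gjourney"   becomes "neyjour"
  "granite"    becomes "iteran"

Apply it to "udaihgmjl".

The transformation: delete the first character, then move the last 3 characters to the front (rotate right by 3).
On "udaihgmjl": the first step gives "daihgmjl", and the second then gives "mjldaihg".
(Check on "granite": → "ranite" → "iteran" ✓)

mjldaihg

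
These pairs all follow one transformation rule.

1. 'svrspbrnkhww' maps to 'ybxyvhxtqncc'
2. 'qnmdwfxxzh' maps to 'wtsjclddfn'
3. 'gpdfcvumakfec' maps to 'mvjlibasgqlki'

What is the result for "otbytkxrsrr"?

uzhezqdxyxx

What's happening: shift every letter 6 places forward in the alphabet (wrapping around).
On "otbytkxrsrr" that produces "uzhezqdxyxx".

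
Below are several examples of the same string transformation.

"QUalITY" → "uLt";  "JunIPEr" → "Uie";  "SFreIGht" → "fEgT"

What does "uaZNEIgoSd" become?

In each case the input is transformed by: keep every other character starting from the second (positions 2nd, 4th, 6th, ...), then flip the case of every letter.
Working it through for "uaZNEIgoSd": intermediate "aNIod", final "AniOD".
(Check on "QUalITY": → "UlT" → "uLt" ✓)

AniOD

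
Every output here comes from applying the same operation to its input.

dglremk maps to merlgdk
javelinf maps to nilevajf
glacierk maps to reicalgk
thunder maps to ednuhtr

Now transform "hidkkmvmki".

The pattern: reverse the string, then move the first character to the end.
Applying both steps to "hidkkmvmki": "ikmvmkkdih", then "kmvmkkdihi".

kmvmkkdihi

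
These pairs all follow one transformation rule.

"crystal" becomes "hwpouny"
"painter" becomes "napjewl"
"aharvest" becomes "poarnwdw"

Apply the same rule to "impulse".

Looking at the pairs, the operation is to reverse the string, then shift every letter 4 places backward in the alphabet (wrapping around).
Doing the same to "impulse": "aohqlie".

aohqlie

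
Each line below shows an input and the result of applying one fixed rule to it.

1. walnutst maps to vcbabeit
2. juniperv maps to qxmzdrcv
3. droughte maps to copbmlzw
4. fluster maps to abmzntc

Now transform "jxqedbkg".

mljsorfy

Rule — shift every letter 8 places forward in the alphabet (wrapping around), then move the first 3 characters to the end (rotate left by 3).
On "jxqedbkg" that produces "mljsorfy".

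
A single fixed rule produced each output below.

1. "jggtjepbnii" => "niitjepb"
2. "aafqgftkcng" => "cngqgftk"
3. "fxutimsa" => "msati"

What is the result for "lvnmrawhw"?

In each case the input is transformed by: delete the first 3 characters, then move the last 3 characters to the front (rotate right by 3).
For "lvnmrawhw", step one produces "mrawhw"; step two turns that into "whwmra".

whwmra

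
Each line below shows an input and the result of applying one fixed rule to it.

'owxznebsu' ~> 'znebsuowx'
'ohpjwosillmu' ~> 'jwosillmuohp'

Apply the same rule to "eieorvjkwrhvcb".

orvjkwrhvcbeie

The rule is to move the first 3 characters to the end (rotate left by 3).
So "eieorvjkwrhvcb" becomes "orvjkwrhvcbeie".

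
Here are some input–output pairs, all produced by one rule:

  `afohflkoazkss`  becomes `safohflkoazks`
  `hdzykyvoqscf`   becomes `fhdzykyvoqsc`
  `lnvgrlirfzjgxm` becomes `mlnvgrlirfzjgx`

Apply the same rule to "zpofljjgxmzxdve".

ezpofljjgxmzxdv

Looking at the pairs, the operation is to move the last character to the front.
So "zpofljjgxmzxdve" becomes "ezpofljjgxmzxdv".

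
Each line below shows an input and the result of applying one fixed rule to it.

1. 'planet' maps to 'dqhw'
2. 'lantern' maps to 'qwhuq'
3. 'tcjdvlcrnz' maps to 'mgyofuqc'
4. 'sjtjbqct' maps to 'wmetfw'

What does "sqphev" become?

The transformation: shift every letter 3 places forward in the alphabet (wrapping around), then delete the first 2 characters.
For "sqphev", step one produces "vtskhy"; step two turns that into "skhy".

skhy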